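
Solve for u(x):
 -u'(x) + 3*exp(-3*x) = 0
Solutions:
 u(x) = C1 - exp(-3*x)


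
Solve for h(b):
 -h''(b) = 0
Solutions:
 h(b) = C1 + C2*b


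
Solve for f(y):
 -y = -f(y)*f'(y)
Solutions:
 f(y) = -sqrt(C1 + y^2)
 f(y) = sqrt(C1 + y^2)


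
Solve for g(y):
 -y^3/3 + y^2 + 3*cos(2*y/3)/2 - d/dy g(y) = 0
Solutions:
 g(y) = C1 - y^4/12 + y^3/3 + 9*sin(2*y/3)/4


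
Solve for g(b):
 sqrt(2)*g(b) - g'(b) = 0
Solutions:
 g(b) = C1*exp(sqrt(2)*b)


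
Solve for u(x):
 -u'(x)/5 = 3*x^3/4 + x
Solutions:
 u(x) = C1 - 15*x^4/16 - 5*x^2/2


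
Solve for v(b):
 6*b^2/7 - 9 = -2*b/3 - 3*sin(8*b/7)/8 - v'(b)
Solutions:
 v(b) = C1 - 2*b^3/7 - b^2/3 + 9*b + 21*cos(8*b/7)/64


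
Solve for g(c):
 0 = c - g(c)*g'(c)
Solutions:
 g(c) = -sqrt(C1 + c^2)
 g(c) = sqrt(C1 + c^2)


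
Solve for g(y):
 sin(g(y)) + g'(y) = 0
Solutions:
 g(y) = -acos((-C1 - exp(2*y))/(C1 - exp(2*y))) + 2*pi
 g(y) = acos((-C1 - exp(2*y))/(C1 - exp(2*y)))


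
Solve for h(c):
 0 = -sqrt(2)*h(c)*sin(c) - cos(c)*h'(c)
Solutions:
 h(c) = C1*cos(c)^(sqrt(2))


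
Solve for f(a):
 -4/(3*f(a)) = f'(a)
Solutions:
 f(a) = -sqrt(C1 - 24*a)/3
 f(a) = sqrt(C1 - 24*a)/3


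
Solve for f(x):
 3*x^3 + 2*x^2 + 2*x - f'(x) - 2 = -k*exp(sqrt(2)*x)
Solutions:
 f(x) = C1 + sqrt(2)*k*exp(sqrt(2)*x)/2 + 3*x^4/4 + 2*x^3/3 + x^2 - 2*x


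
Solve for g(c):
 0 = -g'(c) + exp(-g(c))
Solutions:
 g(c) = log(C1 + c)


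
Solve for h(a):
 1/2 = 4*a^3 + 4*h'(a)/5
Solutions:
 h(a) = C1 - 5*a^4/4 + 5*a/8


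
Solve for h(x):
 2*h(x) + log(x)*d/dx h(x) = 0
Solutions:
 h(x) = C1*exp(-2*li(x))


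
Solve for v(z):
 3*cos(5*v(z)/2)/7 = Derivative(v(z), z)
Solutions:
 -3*z/7 - log(sin(5*v(z)/2) - 1)/5 + log(sin(5*v(z)/2) + 1)/5 = C1


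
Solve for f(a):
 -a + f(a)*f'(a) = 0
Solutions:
 f(a) = -sqrt(C1 + a^2)
 f(a) = sqrt(C1 + a^2)


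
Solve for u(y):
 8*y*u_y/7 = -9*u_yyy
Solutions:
 u(y) = C1 + Integral(C2*airyai(-2*147^(1/3)*y/21) + C3*airybi(-2*147^(1/3)*y/21), y)


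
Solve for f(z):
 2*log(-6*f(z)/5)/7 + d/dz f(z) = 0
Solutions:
 7*Integral(1/(log(-_y) - log(5) + log(6)), (_y, f(z)))/2 = C1 - z


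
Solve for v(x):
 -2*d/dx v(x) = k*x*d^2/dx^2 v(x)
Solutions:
 v(x) = C1 + x^(((re(k) - 2)*re(k) + im(k)^2)/(re(k)^2 + im(k)^2))*(C2*sin(2*log(x)*Abs(im(k))/(re(k)^2 + im(k)^2)) + C3*cos(2*log(x)*im(k)/(re(k)^2 + im(k)^2)))


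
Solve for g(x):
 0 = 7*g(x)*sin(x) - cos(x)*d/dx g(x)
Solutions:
 g(x) = C1/cos(x)^7


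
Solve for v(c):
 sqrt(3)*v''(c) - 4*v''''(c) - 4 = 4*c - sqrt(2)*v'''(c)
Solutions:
 v(c) = C1 + C2*c + C3*exp(sqrt(2)*c*(1 - sqrt(1 + 8*sqrt(3)))/8) + C4*exp(sqrt(2)*c*(1 + sqrt(1 + 8*sqrt(3)))/8) + 2*sqrt(3)*c^3/9 + 2*c^2*(-sqrt(2) + sqrt(3))/3


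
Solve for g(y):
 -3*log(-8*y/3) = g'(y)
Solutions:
 g(y) = C1 - 3*y*log(-y) + 3*y*(-3*log(2) + 1 + log(3))


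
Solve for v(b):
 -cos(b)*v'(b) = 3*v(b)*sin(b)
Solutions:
 v(b) = C1*cos(b)^3


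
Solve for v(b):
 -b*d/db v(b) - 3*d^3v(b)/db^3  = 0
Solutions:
 v(b) = C1 + Integral(C2*airyai(-3^(2/3)*b/3) + C3*airybi(-3^(2/3)*b/3), b)


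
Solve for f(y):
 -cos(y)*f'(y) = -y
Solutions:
 f(y) = C1 + Integral(y/cos(y), y)


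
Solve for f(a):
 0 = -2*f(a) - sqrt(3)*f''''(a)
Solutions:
 f(a) = (C1*sin(2^(3/4)*3^(7/8)*a/6) + C2*cos(2^(3/4)*3^(7/8)*a/6))*exp(-2^(3/4)*3^(7/8)*a/6) + (C3*sin(2^(3/4)*3^(7/8)*a/6) + C4*cos(2^(3/4)*3^(7/8)*a/6))*exp(2^(3/4)*3^(7/8)*a/6)


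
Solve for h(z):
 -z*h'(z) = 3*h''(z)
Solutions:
 h(z) = C1 + C2*erf(sqrt(6)*z/6)


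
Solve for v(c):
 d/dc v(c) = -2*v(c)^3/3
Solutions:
 v(c) = -sqrt(6)*sqrt(-1/(C1 - 2*c))/2
 v(c) = sqrt(6)*sqrt(-1/(C1 - 2*c))/2


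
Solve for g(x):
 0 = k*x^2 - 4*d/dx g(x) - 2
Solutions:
 g(x) = C1 + k*x^3/12 - x/2


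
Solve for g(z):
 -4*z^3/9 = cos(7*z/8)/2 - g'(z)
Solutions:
 g(z) = C1 + z^4/9 + 4*sin(7*z/8)/7


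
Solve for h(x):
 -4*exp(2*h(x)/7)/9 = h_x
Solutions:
 h(x) = 7*log(-sqrt(-1/(C1 - 4*x))) - 7*log(2) + 7*log(3) + 7*log(14)/2
 h(x) = 7*log(-1/(C1 - 4*x))/2 - 7*log(2) + 7*log(3) + 7*log(14)/2


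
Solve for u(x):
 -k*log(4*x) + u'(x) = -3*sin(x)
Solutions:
 u(x) = C1 + k*x*(log(x) - 1) + 2*k*x*log(2) + 3*cos(x)


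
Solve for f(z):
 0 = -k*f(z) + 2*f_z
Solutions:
 f(z) = C1*exp(k*z/2)


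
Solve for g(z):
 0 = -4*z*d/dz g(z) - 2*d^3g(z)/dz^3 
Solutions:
 g(z) = C1 + Integral(C2*airyai(-2^(1/3)*z) + C3*airybi(-2^(1/3)*z), z)


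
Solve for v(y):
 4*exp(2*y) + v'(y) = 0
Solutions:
 v(y) = C1 - 2*exp(2*y)


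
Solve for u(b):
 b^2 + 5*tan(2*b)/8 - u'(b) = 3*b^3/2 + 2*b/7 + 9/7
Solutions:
 u(b) = C1 - 3*b^4/8 + b^3/3 - b^2/7 - 9*b/7 - 5*log(cos(2*b))/16


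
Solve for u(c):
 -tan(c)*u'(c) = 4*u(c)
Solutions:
 u(c) = C1/sin(c)^4


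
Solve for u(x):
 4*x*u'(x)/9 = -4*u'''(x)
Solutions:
 u(x) = C1 + Integral(C2*airyai(-3^(1/3)*x/3) + C3*airybi(-3^(1/3)*x/3), x)


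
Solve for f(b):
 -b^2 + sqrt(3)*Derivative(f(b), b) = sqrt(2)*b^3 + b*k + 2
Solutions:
 f(b) = C1 + sqrt(6)*b^4/12 + sqrt(3)*b^3/9 + sqrt(3)*b^2*k/6 + 2*sqrt(3)*b/3


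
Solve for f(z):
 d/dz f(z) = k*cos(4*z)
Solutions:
 f(z) = C1 + k*sin(4*z)/4


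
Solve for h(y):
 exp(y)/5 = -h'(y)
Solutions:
 h(y) = C1 - exp(y)/5


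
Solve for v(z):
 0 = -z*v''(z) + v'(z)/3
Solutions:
 v(z) = C1 + C2*z^(4/3)


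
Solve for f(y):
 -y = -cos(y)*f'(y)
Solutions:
 f(y) = C1 + Integral(y/cos(y), y)


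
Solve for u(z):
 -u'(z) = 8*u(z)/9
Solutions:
 u(z) = C1*exp(-8*z/9)


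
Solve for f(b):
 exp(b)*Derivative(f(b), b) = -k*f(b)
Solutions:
 f(b) = C1*exp(k*exp(-b))


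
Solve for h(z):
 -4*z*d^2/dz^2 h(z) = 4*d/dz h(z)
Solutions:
 h(z) = C1 + C2*log(z)


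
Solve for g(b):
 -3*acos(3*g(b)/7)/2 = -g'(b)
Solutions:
 Integral(1/acos(3*_y/7), (_y, g(b))) = C1 + 3*b/2


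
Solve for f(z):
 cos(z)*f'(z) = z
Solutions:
 f(z) = C1 + Integral(z/cos(z), z)


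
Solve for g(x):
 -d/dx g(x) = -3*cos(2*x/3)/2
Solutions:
 g(x) = C1 + 9*sin(2*x/3)/4


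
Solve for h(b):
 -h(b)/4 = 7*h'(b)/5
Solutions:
 h(b) = C1*exp(-5*b/28)


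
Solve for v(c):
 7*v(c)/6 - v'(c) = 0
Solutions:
 v(c) = C1*exp(7*c/6)


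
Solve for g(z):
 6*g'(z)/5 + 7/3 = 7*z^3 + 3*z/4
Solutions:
 g(z) = C1 + 35*z^4/24 + 5*z^2/16 - 35*z/18


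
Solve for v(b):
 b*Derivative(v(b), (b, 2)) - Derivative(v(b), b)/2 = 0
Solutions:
 v(b) = C1 + C2*b^(3/2)


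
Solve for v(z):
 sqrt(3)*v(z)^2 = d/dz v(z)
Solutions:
 v(z) = -1/(C1 + sqrt(3)*z)


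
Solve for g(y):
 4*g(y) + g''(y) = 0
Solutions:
 g(y) = C1*sin(2*y) + C2*cos(2*y)


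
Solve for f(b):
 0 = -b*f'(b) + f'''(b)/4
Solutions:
 f(b) = C1 + Integral(C2*airyai(2^(2/3)*b) + C3*airybi(2^(2/3)*b), b)


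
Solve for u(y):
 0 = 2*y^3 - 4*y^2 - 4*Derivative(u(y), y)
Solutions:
 u(y) = C1 + y^4/8 - y^3/3


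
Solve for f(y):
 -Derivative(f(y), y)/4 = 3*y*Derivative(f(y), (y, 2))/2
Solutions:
 f(y) = C1 + C2*y^(5/6)


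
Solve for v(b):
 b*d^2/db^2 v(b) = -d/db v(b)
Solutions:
 v(b) = C1 + C2*log(b)


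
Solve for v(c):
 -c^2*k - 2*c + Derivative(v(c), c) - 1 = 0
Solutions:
 v(c) = C1 + c^3*k/3 + c^2 + c


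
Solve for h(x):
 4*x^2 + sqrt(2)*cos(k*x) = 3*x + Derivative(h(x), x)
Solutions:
 h(x) = C1 + 4*x^3/3 - 3*x^2/2 + sqrt(2)*sin(k*x)/k


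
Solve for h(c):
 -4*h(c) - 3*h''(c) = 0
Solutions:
 h(c) = C1*sin(2*sqrt(3)*c/3) + C2*cos(2*sqrt(3)*c/3)


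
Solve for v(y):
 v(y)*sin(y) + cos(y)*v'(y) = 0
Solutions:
 v(y) = C1*cos(y)


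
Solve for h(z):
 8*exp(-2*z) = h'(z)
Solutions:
 h(z) = C1 - 4*exp(-2*z)


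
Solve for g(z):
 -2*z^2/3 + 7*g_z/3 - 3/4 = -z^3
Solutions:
 g(z) = C1 - 3*z^4/28 + 2*z^3/21 + 9*z/28


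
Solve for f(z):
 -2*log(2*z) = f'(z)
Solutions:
 f(z) = C1 - 2*z*log(z) - z*log(4) + 2*z


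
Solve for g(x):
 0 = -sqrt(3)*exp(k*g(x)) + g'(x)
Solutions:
 g(x) = Piecewise((log(-1/(C1*k + sqrt(3)*k*x))/k, Ne(k, 0)), (nan, True))
 g(x) = Piecewise((C1 + sqrt(3)*x, Eq(k, 0)), (nan, True))


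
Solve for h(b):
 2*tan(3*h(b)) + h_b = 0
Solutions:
 h(b) = -asin(C1*exp(-6*b))/3 + pi/3
 h(b) = asin(C1*exp(-6*b))/3


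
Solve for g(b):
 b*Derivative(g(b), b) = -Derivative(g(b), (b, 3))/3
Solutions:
 g(b) = C1 + Integral(C2*airyai(-3^(1/3)*b) + C3*airybi(-3^(1/3)*b), b)


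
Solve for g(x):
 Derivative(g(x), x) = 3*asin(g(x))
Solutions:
 Integral(1/asin(_y), (_y, g(x))) = C1 + 3*x


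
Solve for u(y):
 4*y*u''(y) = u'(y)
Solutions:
 u(y) = C1 + C2*y^(5/4)


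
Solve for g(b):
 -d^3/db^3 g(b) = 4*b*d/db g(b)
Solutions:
 g(b) = C1 + Integral(C2*airyai(-2^(2/3)*b) + C3*airybi(-2^(2/3)*b), b)


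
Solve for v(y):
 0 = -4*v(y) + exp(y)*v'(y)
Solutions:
 v(y) = C1*exp(-4*exp(-y))


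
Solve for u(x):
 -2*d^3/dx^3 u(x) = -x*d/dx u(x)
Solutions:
 u(x) = C1 + Integral(C2*airyai(2^(2/3)*x/2) + C3*airybi(2^(2/3)*x/2), x)


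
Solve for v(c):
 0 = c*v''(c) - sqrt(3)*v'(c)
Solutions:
 v(c) = C1 + C2*c^(1 + sqrt(3))


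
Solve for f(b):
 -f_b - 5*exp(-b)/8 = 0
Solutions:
 f(b) = C1 + 5*exp(-b)/8


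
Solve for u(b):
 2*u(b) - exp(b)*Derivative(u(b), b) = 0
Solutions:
 u(b) = C1*exp(-2*exp(-b))


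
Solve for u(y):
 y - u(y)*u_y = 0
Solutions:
 u(y) = -sqrt(C1 + y^2)
 u(y) = sqrt(C1 + y^2)


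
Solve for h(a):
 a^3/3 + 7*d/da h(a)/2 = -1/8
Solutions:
 h(a) = C1 - a^4/42 - a/28


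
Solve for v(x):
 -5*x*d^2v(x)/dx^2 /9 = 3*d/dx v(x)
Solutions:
 v(x) = C1 + C2/x^(22/5)


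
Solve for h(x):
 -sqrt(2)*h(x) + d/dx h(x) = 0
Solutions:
 h(x) = C1*exp(sqrt(2)*x)


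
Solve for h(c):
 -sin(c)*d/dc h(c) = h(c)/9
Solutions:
 h(c) = C1*(cos(c) + 1)^(1/18)/(cos(c) - 1)^(1/18)


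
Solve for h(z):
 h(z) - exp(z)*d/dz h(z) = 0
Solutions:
 h(z) = C1*exp(-exp(-z))


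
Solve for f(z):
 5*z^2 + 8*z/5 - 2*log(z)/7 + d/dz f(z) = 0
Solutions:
 f(z) = C1 - 5*z^3/3 - 4*z^2/5 + 2*z*log(z)/7 - 2*z/7


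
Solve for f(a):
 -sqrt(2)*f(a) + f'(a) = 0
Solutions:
 f(a) = C1*exp(sqrt(2)*a)


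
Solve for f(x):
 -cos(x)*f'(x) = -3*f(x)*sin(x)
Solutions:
 f(x) = C1/cos(x)^3


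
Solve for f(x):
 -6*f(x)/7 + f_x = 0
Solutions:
 f(x) = C1*exp(6*x/7)


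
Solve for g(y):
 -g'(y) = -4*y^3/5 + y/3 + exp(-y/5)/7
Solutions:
 g(y) = C1 + y^4/5 - y^2/6 + 5*exp(-y/5)/7


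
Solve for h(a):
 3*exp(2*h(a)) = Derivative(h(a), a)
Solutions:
 h(a) = log(-sqrt(-1/(C1 + 3*a))) - log(2)/2
 h(a) = log(-1/(C1 + 3*a))/2 - log(2)/2


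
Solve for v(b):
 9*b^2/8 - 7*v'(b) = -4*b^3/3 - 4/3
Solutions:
 v(b) = C1 + b^4/21 + 3*b^3/56 + 4*b/21


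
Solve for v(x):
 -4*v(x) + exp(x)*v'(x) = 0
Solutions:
 v(x) = C1*exp(-4*exp(-x))


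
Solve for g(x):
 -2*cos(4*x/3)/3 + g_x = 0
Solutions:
 g(x) = C1 + sin(4*x/3)/2


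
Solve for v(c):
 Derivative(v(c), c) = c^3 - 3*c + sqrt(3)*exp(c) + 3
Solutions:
 v(c) = C1 + c^4/4 - 3*c^2/2 + 3*c + sqrt(3)*exp(c)


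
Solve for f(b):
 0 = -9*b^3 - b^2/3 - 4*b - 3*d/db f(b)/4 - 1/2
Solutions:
 f(b) = C1 - 3*b^4 - 4*b^3/27 - 8*b^2/3 - 2*b/3


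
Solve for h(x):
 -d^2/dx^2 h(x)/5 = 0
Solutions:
 h(x) = C1 + C2*x


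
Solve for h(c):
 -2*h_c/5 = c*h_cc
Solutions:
 h(c) = C1 + C2*c^(3/5)


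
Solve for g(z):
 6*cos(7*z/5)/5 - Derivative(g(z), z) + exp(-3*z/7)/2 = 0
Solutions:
 g(z) = C1 + 6*sin(7*z/5)/7 - 7*exp(-3*z/7)/6


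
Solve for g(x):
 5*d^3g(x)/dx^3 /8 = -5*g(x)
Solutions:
 g(x) = C3*exp(-2*x) + (C1*sin(sqrt(3)*x) + C2*cos(sqrt(3)*x))*exp(x)


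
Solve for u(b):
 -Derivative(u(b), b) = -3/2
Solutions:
 u(b) = C1 + 3*b/2


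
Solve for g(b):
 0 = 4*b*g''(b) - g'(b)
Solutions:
 g(b) = C1 + C2*b^(5/4)


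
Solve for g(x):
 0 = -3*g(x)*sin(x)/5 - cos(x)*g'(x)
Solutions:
 g(x) = C1*cos(x)^(3/5)


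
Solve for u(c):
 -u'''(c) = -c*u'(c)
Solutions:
 u(c) = C1 + Integral(C2*airyai(c) + C3*airybi(c), c)


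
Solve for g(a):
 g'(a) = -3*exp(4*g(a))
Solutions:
 g(a) = log(-I*(1/(C1 + 12*a))^(1/4))
 g(a) = log(I*(1/(C1 + 12*a))^(1/4))
 g(a) = log(-(1/(C1 + 12*a))^(1/4))
 g(a) = log(1/(C1 + 12*a))/4


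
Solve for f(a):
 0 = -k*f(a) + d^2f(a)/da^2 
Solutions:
 f(a) = C1*exp(-a*sqrt(k)) + C2*exp(a*sqrt(k))


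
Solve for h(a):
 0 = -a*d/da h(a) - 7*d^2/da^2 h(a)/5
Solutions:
 h(a) = C1 + C2*erf(sqrt(70)*a/14)


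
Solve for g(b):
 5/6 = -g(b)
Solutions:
 g(b) = -5/6


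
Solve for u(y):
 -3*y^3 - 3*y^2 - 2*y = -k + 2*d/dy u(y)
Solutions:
 u(y) = C1 + k*y/2 - 3*y^4/8 - y^3/2 - y^2/2


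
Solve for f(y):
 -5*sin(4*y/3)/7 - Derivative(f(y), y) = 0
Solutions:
 f(y) = C1 + 15*cos(4*y/3)/28


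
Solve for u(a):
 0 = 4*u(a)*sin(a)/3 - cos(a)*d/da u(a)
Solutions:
 u(a) = C1/cos(a)^(4/3)


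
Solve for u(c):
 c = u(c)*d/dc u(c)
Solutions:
 u(c) = -sqrt(C1 + c^2)
 u(c) = sqrt(C1 + c^2)


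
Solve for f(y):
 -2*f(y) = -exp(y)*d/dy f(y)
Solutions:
 f(y) = C1*exp(-2*exp(-y))


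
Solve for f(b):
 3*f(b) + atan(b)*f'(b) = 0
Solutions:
 f(b) = C1*exp(-3*Integral(1/atan(b), b))


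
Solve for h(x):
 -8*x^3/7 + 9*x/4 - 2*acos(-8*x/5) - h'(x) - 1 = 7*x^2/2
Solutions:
 h(x) = C1 - 2*x^4/7 - 7*x^3/6 + 9*x^2/8 - 2*x*acos(-8*x/5) - x - sqrt(25 - 64*x^2)/4


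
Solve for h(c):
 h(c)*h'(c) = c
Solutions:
 h(c) = -sqrt(C1 + c^2)
 h(c) = sqrt(C1 + c^2)


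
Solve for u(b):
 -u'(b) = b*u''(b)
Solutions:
 u(b) = C1 + C2*log(b)


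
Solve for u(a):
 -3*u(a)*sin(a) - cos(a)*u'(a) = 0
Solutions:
 u(a) = C1*cos(a)^3


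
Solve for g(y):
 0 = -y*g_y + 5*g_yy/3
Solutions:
 g(y) = C1 + C2*erfi(sqrt(30)*y/10)


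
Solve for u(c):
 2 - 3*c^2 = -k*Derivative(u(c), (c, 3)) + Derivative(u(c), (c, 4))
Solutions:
 u(c) = C1 + C2*c + C3*c^2 + C4*exp(c*k) + c^5/(20*k) + c^4/(4*k^2) + c^3*(-1/3 + k^(-2))/k


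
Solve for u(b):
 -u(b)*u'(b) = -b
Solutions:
 u(b) = -sqrt(C1 + b^2)
 u(b) = sqrt(C1 + b^2)


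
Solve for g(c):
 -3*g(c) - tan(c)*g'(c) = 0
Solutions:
 g(c) = C1/sin(c)^3


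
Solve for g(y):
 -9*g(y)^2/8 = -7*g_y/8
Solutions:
 g(y) = -7/(C1 + 9*y)


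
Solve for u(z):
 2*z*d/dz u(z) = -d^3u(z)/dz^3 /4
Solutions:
 u(z) = C1 + Integral(C2*airyai(-2*z) + C3*airybi(-2*z), z)


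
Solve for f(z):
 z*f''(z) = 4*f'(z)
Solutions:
 f(z) = C1 + C2*z^5


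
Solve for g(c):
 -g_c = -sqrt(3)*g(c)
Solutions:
 g(c) = C1*exp(sqrt(3)*c)


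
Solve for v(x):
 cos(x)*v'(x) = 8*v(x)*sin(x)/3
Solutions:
 v(x) = C1/cos(x)^(8/3)


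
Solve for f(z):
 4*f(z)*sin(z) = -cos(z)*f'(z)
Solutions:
 f(z) = C1*cos(z)^4


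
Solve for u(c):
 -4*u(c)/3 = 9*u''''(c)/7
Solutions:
 u(c) = (C1*sin(21^(1/4)*c/3) + C2*cos(21^(1/4)*c/3))*exp(-21^(1/4)*c/3) + (C3*sin(21^(1/4)*c/3) + C4*cos(21^(1/4)*c/3))*exp(21^(1/4)*c/3)


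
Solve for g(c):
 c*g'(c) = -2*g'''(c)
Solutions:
 g(c) = C1 + Integral(C2*airyai(-2^(2/3)*c/2) + C3*airybi(-2^(2/3)*c/2), c)


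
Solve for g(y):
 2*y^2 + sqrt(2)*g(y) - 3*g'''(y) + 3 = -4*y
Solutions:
 g(y) = C3*exp(2^(1/6)*3^(2/3)*y/3) - sqrt(2)*y^2 - 2*sqrt(2)*y + (C1*sin(6^(1/6)*y/2) + C2*cos(6^(1/6)*y/2))*exp(-2^(1/6)*3^(2/3)*y/6) - 3*sqrt(2)/2


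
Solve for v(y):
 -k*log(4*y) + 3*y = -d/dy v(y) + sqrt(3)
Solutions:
 v(y) = C1 + k*y*log(y) - k*y + k*y*log(4) - 3*y^2/2 + sqrt(3)*y


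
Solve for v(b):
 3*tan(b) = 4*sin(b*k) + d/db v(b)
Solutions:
 v(b) = C1 - 4*Piecewise((-cos(b*k)/k, Ne(k, 0)), (0, True)) - 3*log(cos(b))


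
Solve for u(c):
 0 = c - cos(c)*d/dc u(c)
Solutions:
 u(c) = C1 + Integral(c/cos(c), c)


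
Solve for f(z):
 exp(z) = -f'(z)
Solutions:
 f(z) = C1 - exp(z)


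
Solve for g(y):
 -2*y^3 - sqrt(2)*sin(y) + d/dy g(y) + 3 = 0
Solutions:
 g(y) = C1 + y^4/2 - 3*y - sqrt(2)*cos(y)


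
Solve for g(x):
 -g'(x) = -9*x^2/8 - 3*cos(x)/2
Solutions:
 g(x) = C1 + 3*x^3/8 + 3*sin(x)/2


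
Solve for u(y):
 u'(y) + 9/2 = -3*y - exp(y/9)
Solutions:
 u(y) = C1 - 3*y^2/2 - 9*y/2 - 9*exp(y/9)


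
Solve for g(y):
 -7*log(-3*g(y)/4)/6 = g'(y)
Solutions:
 6*Integral(1/(log(-_y) - 2*log(2) + log(3)), (_y, g(y)))/7 = C1 - y


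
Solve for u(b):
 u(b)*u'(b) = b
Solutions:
 u(b) = -sqrt(C1 + b^2)
 u(b) = sqrt(C1 + b^2)


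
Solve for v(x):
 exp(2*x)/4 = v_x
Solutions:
 v(x) = C1 + exp(2*x)/8


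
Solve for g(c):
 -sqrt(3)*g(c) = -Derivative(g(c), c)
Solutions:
 g(c) = C1*exp(sqrt(3)*c)


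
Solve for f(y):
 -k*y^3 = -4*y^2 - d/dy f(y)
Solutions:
 f(y) = C1 + k*y^4/4 - 4*y^3/3


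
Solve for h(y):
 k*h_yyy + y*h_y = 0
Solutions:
 h(y) = C1 + Integral(C2*airyai(y*(-1/k)^(1/3)) + C3*airybi(y*(-1/k)^(1/3)), y)


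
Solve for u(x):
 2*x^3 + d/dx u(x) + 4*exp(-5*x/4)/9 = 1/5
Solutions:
 u(x) = C1 - x^4/2 + x/5 + 16*exp(-5*x/4)/45


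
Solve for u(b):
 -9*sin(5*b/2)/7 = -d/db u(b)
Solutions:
 u(b) = C1 - 18*cos(5*b/2)/35


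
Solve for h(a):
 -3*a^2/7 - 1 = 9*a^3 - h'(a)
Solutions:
 h(a) = C1 + 9*a^4/4 + a^3/7 + a


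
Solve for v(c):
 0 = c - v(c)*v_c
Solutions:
 v(c) = -sqrt(C1 + c^2)
 v(c) = sqrt(C1 + c^2)


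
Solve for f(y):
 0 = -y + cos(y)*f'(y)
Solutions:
 f(y) = C1 + Integral(y/cos(y), y)


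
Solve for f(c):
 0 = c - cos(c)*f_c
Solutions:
 f(c) = C1 + Integral(c/cos(c), c)


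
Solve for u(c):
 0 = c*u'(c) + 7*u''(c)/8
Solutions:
 u(c) = C1 + C2*erf(2*sqrt(7)*c/7)


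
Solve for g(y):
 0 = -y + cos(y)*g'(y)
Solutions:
 g(y) = C1 + Integral(y/cos(y), y)


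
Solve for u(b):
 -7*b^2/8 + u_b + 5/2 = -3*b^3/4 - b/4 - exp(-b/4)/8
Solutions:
 u(b) = C1 - 3*b^4/16 + 7*b^3/24 - b^2/8 - 5*b/2 + exp(-b/4)/2


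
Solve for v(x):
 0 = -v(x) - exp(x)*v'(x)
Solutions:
 v(x) = C1*exp(exp(-x))


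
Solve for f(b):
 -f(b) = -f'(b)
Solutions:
 f(b) = C1*exp(b)


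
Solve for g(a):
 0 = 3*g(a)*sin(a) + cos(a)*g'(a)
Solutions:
 g(a) = C1*cos(a)^3


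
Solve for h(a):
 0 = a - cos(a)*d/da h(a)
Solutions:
 h(a) = C1 + Integral(a/cos(a), a)


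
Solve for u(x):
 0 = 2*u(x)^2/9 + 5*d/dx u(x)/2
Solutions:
 u(x) = 45/(C1 + 4*x)


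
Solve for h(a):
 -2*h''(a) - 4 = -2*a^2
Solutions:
 h(a) = C1 + C2*a + a^4/12 - a^2


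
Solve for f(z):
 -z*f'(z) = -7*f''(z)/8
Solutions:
 f(z) = C1 + C2*erfi(2*sqrt(7)*z/7)


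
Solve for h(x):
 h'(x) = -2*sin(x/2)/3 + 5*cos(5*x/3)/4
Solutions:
 h(x) = C1 + 3*sin(5*x/3)/4 + 4*cos(x/2)/3


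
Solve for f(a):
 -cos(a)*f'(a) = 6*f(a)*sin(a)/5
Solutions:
 f(a) = C1*cos(a)^(6/5)


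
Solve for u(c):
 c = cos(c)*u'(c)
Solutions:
 u(c) = C1 + Integral(c/cos(c), c)


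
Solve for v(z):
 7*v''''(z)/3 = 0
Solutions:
 v(z) = C1 + C2*z + C3*z^2 + C4*z^3


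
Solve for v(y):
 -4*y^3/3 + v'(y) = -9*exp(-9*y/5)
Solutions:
 v(y) = C1 + y^4/3 + 5*exp(-9*y/5)


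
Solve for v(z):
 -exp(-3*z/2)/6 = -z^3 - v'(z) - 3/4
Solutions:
 v(z) = C1 - z^4/4 - 3*z/4 - exp(-3*z/2)/9


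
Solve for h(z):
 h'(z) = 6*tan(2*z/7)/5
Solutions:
 h(z) = C1 - 21*log(cos(2*z/7))/5


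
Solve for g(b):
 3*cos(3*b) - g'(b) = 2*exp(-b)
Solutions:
 g(b) = C1 + sin(3*b) + 2*exp(-b)


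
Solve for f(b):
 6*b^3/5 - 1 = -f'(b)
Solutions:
 f(b) = C1 - 3*b^4/10 + b


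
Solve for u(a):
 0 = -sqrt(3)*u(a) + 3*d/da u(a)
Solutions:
 u(a) = C1*exp(sqrt(3)*a/3)


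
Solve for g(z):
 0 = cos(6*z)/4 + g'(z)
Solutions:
 g(z) = C1 - sin(6*z)/24


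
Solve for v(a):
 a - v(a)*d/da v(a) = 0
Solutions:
 v(a) = -sqrt(C1 + a^2)
 v(a) = sqrt(C1 + a^2)


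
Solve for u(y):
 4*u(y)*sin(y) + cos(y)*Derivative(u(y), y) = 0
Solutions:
 u(y) = C1*cos(y)^4


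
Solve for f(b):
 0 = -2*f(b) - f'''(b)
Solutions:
 f(b) = C3*exp(-2^(1/3)*b) + (C1*sin(2^(1/3)*sqrt(3)*b/2) + C2*cos(2^(1/3)*sqrt(3)*b/2))*exp(2^(1/3)*b/2)


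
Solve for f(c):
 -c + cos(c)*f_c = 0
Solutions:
 f(c) = C1 + Integral(c/cos(c), c)


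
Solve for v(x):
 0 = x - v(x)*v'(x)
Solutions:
 v(x) = -sqrt(C1 + x^2)
 v(x) = sqrt(C1 + x^2)


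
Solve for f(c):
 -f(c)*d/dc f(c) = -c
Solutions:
 f(c) = -sqrt(C1 + c^2)
 f(c) = sqrt(C1 + c^2)


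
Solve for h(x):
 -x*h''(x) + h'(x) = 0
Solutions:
 h(x) = C1 + C2*x^2


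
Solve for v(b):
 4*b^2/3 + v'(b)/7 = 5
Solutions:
 v(b) = C1 - 28*b^3/9 + 35*b


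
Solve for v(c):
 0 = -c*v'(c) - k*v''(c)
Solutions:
 v(c) = C1 + C2*sqrt(k)*erf(sqrt(2)*c*sqrt(1/k)/2)


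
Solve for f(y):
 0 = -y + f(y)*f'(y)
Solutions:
 f(y) = -sqrt(C1 + y^2)
 f(y) = sqrt(C1 + y^2)


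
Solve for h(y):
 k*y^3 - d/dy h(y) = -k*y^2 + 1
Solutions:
 h(y) = C1 + k*y^4/4 + k*y^3/3 - y


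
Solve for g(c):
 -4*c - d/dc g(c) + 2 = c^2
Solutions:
 g(c) = C1 - c^3/3 - 2*c^2 + 2*c


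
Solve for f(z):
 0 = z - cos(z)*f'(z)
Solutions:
 f(z) = C1 + Integral(z/cos(z), z)


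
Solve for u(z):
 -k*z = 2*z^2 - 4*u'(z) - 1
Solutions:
 u(z) = C1 + k*z^2/8 + z^3/6 - z/4


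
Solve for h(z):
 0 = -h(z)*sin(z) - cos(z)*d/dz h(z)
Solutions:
 h(z) = C1*cos(z)


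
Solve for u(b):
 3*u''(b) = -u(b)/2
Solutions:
 u(b) = C1*sin(sqrt(6)*b/6) + C2*cos(sqrt(6)*b/6)


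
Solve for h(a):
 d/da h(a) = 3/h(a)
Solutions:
 h(a) = -sqrt(C1 + 6*a)
 h(a) = sqrt(C1 + 6*a)


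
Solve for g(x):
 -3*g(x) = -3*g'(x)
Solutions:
 g(x) = C1*exp(x)


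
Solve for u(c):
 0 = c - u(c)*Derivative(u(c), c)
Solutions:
 u(c) = -sqrt(C1 + c^2)
 u(c) = sqrt(C1 + c^2)


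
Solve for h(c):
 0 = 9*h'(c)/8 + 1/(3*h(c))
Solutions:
 h(c) = -sqrt(C1 - 48*c)/9
 h(c) = sqrt(C1 - 48*c)/9


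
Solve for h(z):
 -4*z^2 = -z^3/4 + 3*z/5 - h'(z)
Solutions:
 h(z) = C1 - z^4/16 + 4*z^3/3 + 3*z^2/10


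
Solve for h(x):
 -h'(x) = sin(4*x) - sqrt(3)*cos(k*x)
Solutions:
 h(x) = C1 + cos(4*x)/4 + sqrt(3)*sin(k*x)/k


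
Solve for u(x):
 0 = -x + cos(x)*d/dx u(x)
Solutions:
 u(x) = C1 + Integral(x/cos(x), x)


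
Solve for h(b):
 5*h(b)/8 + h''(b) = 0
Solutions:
 h(b) = C1*sin(sqrt(10)*b/4) + C2*cos(sqrt(10)*b/4)


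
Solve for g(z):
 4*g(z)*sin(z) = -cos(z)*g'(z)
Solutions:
 g(z) = C1*cos(z)^4


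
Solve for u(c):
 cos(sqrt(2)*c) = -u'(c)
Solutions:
 u(c) = C1 - sqrt(2)*sin(sqrt(2)*c)/2


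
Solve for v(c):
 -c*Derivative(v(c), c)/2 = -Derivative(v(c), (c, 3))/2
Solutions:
 v(c) = C1 + Integral(C2*airyai(c) + C3*airybi(c), c)


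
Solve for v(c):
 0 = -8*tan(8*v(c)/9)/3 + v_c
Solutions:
 v(c) = -9*asin(C1*exp(64*c/27))/8 + 9*pi/8
 v(c) = 9*asin(C1*exp(64*c/27))/8


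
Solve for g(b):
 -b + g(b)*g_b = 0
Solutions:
 g(b) = -sqrt(C1 + b^2)
 g(b) = sqrt(C1 + b^2)


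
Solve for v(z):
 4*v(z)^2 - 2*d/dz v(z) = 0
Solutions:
 v(z) = -1/(C1 + 2*z)


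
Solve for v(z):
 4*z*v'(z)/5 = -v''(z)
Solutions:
 v(z) = C1 + C2*erf(sqrt(10)*z/5)


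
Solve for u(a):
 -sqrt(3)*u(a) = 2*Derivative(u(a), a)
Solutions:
 u(a) = C1*exp(-sqrt(3)*a/2)


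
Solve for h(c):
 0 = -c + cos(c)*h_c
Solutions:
 h(c) = C1 + Integral(c/cos(c), c)


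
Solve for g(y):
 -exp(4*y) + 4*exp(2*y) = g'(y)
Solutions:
 g(y) = C1 - exp(4*y)/4 + 2*exp(2*y)


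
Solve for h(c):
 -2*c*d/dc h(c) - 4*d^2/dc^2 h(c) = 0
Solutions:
 h(c) = C1 + C2*erf(c/2)


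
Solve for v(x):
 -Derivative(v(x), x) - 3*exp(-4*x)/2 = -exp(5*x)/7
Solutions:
 v(x) = C1 + exp(5*x)/35 + 3*exp(-4*x)/8


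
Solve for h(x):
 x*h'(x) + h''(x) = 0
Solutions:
 h(x) = C1 + C2*erf(sqrt(2)*x/2)


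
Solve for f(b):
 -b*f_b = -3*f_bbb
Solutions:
 f(b) = C1 + Integral(C2*airyai(3^(2/3)*b/3) + C3*airybi(3^(2/3)*b/3), b)


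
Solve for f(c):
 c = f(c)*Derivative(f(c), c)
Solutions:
 f(c) = -sqrt(C1 + c^2)
 f(c) = sqrt(C1 + c^2)


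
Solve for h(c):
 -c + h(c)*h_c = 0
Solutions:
 h(c) = -sqrt(C1 + c^2)
 h(c) = sqrt(C1 + c^2)


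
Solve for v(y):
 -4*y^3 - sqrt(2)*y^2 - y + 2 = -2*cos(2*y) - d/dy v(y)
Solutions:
 v(y) = C1 + y^4 + sqrt(2)*y^3/3 + y^2/2 - 2*y - 2*sin(y)*cos(y)


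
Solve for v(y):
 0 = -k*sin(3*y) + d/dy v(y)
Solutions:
 v(y) = C1 - k*cos(3*y)/3


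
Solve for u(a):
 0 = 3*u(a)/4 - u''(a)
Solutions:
 u(a) = C1*exp(-sqrt(3)*a/2) + C2*exp(sqrt(3)*a/2)


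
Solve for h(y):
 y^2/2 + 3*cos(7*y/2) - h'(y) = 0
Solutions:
 h(y) = C1 + y^3/6 + 6*sin(7*y/2)/7


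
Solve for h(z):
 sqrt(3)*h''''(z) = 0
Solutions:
 h(z) = C1 + C2*z + C3*z^2 + C4*z^3


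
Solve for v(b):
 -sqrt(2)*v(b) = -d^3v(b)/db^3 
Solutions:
 v(b) = C3*exp(2^(1/6)*b) + (C1*sin(2^(1/6)*sqrt(3)*b/2) + C2*cos(2^(1/6)*sqrt(3)*b/2))*exp(-2^(1/6)*b/2)


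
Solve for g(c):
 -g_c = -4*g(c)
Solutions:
 g(c) = C1*exp(4*c)


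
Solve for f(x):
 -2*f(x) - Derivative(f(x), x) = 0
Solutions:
 f(x) = C1*exp(-2*x)


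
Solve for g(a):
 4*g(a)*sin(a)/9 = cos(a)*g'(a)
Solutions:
 g(a) = C1/cos(a)^(4/9)


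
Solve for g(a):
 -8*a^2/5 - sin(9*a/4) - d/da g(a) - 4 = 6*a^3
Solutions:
 g(a) = C1 - 3*a^4/2 - 8*a^3/15 - 4*a + 4*cos(9*a/4)/9


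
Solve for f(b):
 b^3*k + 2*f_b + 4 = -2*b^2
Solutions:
 f(b) = C1 - b^4*k/8 - b^3/3 - 2*b


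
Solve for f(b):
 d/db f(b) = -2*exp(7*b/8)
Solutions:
 f(b) = C1 - 16*exp(7*b/8)/7


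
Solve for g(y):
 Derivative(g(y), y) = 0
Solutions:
 g(y) = C1


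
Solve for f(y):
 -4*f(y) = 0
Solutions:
 f(y) = 0


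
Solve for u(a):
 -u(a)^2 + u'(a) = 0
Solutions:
 u(a) = -1/(C1 + a)


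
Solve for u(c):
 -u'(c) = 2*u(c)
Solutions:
 u(c) = C1*exp(-2*c)


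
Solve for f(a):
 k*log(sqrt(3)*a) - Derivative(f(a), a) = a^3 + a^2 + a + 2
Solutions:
 f(a) = C1 - a^4/4 - a^3/3 - a^2/2 + a*k*log(a) - a*k + a*k*log(3)/2 - 2*a


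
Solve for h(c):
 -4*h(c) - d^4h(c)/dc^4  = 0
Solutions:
 h(c) = (C1*sin(c) + C2*cos(c))*exp(-c) + (C3*sin(c) + C4*cos(c))*exp(c)


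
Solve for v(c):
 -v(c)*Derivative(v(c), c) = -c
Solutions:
 v(c) = -sqrt(C1 + c^2)
 v(c) = sqrt(C1 + c^2)


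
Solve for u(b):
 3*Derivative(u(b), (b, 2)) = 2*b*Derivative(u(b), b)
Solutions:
 u(b) = C1 + C2*erfi(sqrt(3)*b/3)


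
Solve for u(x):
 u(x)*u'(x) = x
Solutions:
 u(x) = -sqrt(C1 + x^2)
 u(x) = sqrt(C1 + x^2)


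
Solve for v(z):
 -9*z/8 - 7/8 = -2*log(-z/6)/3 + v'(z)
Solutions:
 v(z) = C1 - 9*z^2/16 + 2*z*log(-z)/3 + z*(-37 - 16*log(6))/24


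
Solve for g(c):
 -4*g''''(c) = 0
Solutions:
 g(c) = C1 + C2*c + C3*c^2 + C4*c^3


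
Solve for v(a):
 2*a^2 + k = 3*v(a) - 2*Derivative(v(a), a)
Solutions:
 v(a) = C1*exp(3*a/2) + 2*a^2/3 + 8*a/9 + k/3 + 16/27


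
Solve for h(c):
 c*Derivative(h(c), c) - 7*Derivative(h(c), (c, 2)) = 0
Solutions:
 h(c) = C1 + C2*erfi(sqrt(14)*c/14)


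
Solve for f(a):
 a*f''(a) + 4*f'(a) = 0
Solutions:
 f(a) = C1 + C2/a^3


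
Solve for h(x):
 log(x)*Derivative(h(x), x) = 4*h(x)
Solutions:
 h(x) = C1*exp(4*li(x))


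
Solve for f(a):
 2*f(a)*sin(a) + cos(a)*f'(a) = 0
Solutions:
 f(a) = C1*cos(a)^2


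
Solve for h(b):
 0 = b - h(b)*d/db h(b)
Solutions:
 h(b) = -sqrt(C1 + b^2)
 h(b) = sqrt(C1 + b^2)


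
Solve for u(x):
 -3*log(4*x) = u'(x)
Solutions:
 u(x) = C1 - 3*x*log(x) - x*log(64) + 3*x


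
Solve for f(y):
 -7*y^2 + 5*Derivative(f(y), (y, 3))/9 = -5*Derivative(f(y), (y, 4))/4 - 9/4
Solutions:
 f(y) = C1 + C2*y + C3*y^2 + C4*exp(-4*y/9) + 21*y^5/100 - 189*y^4/80 + 1647*y^3/80


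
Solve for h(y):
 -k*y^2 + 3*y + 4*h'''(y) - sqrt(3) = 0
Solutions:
 h(y) = C1 + C2*y + C3*y^2 + k*y^5/240 - y^4/32 + sqrt(3)*y^3/24


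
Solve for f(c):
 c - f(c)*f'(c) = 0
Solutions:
 f(c) = -sqrt(C1 + c^2)
 f(c) = sqrt(C1 + c^2)


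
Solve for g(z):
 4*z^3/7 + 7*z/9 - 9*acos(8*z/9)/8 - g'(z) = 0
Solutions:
 g(z) = C1 + z^4/7 + 7*z^2/18 - 9*z*acos(8*z/9)/8 + 9*sqrt(81 - 64*z^2)/64


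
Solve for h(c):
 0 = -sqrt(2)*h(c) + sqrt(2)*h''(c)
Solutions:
 h(c) = C1*exp(-c) + C2*exp(c)


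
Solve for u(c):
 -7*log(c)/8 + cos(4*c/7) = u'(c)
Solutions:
 u(c) = C1 - 7*c*log(c)/8 + 7*c/8 + 7*sin(4*c/7)/4


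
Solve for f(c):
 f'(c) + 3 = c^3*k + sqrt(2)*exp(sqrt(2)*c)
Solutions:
 f(c) = C1 + c^4*k/4 - 3*c + exp(sqrt(2)*c)


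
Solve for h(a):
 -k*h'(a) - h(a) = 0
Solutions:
 h(a) = C1*exp(-a/k)


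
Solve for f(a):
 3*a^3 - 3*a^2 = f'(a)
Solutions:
 f(a) = C1 + 3*a^4/4 - a^3


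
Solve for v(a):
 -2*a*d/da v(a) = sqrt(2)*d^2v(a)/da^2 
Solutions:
 v(a) = C1 + C2*erf(2^(3/4)*a/2)


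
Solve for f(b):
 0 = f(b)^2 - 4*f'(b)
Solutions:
 f(b) = -4/(C1 + b)


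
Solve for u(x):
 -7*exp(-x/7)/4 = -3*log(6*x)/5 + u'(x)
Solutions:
 u(x) = C1 + 3*x*log(x)/5 + 3*x*(-1 + log(6))/5 + 49*exp(-x/7)/4


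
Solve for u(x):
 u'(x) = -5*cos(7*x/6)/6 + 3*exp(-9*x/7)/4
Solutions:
 u(x) = C1 - 5*sin(7*x/6)/7 - 7*exp(-9*x/7)/12


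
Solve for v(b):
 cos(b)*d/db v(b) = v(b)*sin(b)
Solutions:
 v(b) = C1/cos(b)


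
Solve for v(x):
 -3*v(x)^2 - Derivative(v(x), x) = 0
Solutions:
 v(x) = 1/(C1 + 3*x)


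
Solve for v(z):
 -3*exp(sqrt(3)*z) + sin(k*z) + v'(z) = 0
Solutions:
 v(z) = C1 + sqrt(3)*exp(sqrt(3)*z) + cos(k*z)/k


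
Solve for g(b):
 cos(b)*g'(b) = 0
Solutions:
 g(b) = C1


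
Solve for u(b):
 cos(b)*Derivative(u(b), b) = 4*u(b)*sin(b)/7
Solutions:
 u(b) = C1/cos(b)^(4/7)


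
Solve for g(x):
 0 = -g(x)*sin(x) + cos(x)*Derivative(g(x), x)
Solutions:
 g(x) = C1/cos(x)


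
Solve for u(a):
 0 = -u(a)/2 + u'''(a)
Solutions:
 u(a) = C3*exp(2^(2/3)*a/2) + (C1*sin(2^(2/3)*sqrt(3)*a/4) + C2*cos(2^(2/3)*sqrt(3)*a/4))*exp(-2^(2/3)*a/4)


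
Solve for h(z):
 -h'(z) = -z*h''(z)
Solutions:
 h(z) = C1 + C2*z^2


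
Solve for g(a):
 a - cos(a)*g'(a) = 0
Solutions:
 g(a) = C1 + Integral(a/cos(a), a)


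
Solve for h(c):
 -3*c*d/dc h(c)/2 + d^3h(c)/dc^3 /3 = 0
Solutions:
 h(c) = C1 + Integral(C2*airyai(6^(2/3)*c/2) + C3*airybi(6^(2/3)*c/2), c)


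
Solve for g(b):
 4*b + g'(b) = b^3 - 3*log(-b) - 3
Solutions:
 g(b) = C1 + b^4/4 - 2*b^2 - 3*b*log(-b)


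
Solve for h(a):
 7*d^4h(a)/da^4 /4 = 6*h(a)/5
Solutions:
 h(a) = C1*exp(-24^(1/4)*35^(3/4)*a/35) + C2*exp(24^(1/4)*35^(3/4)*a/35) + C3*sin(24^(1/4)*35^(3/4)*a/35) + C4*cos(24^(1/4)*35^(3/4)*a/35)


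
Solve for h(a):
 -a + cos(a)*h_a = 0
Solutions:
 h(a) = C1 + Integral(a/cos(a), a)


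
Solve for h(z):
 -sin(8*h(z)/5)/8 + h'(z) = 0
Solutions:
 -z/8 + 5*log(cos(8*h(z)/5) - 1)/16 - 5*log(cos(8*h(z)/5) + 1)/16 = C1


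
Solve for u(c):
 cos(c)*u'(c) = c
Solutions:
 u(c) = C1 + Integral(c/cos(c), c)


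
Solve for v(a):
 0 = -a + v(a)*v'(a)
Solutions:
 v(a) = -sqrt(C1 + a^2)
 v(a) = sqrt(C1 + a^2)


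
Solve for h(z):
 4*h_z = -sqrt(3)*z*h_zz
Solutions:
 h(z) = C1 + C2*z^(1 - 4*sqrt(3)/3)


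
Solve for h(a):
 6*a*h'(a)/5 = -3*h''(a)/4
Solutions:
 h(a) = C1 + C2*erf(2*sqrt(5)*a/5)


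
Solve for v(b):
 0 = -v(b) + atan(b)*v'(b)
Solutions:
 v(b) = C1*exp(Integral(1/atan(b), b))


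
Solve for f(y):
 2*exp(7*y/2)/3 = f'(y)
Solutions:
 f(y) = C1 + 4*exp(7*y/2)/21


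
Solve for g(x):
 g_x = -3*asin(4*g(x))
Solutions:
 Integral(1/asin(4*_y), (_y, g(x))) = C1 - 3*x


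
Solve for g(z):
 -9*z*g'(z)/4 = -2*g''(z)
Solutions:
 g(z) = C1 + C2*erfi(3*z/4)


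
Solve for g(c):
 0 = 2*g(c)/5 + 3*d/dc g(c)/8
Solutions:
 g(c) = C1*exp(-16*c/15)


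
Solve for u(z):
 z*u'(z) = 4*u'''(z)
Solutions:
 u(z) = C1 + Integral(C2*airyai(2^(1/3)*z/2) + C3*airybi(2^(1/3)*z/2), z)


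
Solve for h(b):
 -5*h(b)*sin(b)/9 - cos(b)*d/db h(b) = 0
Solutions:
 h(b) = C1*cos(b)^(5/9)


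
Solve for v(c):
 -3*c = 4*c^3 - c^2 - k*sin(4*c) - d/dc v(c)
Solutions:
 v(c) = C1 + c^4 - c^3/3 + 3*c^2/2 + k*cos(4*c)/4


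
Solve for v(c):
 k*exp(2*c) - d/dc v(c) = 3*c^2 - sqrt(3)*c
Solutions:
 v(c) = C1 - c^3 + sqrt(3)*c^2/2 + k*exp(2*c)/2


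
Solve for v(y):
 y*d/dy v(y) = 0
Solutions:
 v(y) = C1


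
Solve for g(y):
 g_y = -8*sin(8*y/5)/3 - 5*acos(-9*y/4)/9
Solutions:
 g(y) = C1 - 5*y*acos(-9*y/4)/9 - 5*sqrt(16 - 81*y^2)/81 + 5*cos(8*y/5)/3


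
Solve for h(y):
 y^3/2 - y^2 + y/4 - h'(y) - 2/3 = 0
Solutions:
 h(y) = C1 + y^4/8 - y^3/3 + y^2/8 - 2*y/3


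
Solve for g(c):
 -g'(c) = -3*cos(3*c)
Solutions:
 g(c) = C1 + sin(3*c)


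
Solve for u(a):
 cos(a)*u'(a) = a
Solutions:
 u(a) = C1 + Integral(a/cos(a), a)


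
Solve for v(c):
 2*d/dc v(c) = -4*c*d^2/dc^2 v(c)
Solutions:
 v(c) = C1 + C2*sqrt(c)


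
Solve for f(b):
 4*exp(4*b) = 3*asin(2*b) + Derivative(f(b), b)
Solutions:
 f(b) = C1 - 3*b*asin(2*b) - 3*sqrt(1 - 4*b^2)/2 + exp(4*b)


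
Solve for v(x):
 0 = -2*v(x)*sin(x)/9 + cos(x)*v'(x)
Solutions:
 v(x) = C1/cos(x)^(2/9)


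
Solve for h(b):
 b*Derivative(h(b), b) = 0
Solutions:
 h(b) = C1


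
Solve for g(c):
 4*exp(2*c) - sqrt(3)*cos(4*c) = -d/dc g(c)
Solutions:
 g(c) = C1 - 2*exp(2*c) + sqrt(3)*sin(4*c)/4


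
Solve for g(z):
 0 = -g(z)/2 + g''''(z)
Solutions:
 g(z) = C1*exp(-2^(3/4)*z/2) + C2*exp(2^(3/4)*z/2) + C3*sin(2^(3/4)*z/2) + C4*cos(2^(3/4)*z/2)


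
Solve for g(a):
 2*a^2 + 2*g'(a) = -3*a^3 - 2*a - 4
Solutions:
 g(a) = C1 - 3*a^4/8 - a^3/3 - a^2/2 - 2*a


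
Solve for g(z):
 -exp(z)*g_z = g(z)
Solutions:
 g(z) = C1*exp(exp(-z))


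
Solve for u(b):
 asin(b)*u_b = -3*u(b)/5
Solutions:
 u(b) = C1*exp(-3*Integral(1/asin(b), b)/5)


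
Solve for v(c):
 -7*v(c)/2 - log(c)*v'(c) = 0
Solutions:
 v(c) = C1*exp(-7*li(c)/2)


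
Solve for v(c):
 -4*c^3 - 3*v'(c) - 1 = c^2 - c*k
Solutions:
 v(c) = C1 - c^4/3 - c^3/9 + c^2*k/6 - c/3


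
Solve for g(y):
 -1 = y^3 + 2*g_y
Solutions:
 g(y) = C1 - y^4/8 - y/2


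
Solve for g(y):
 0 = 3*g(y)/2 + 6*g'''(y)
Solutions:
 g(y) = C3*exp(-2^(1/3)*y/2) + (C1*sin(2^(1/3)*sqrt(3)*y/4) + C2*cos(2^(1/3)*sqrt(3)*y/4))*exp(2^(1/3)*y/4)


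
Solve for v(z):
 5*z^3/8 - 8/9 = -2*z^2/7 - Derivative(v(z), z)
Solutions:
 v(z) = C1 - 5*z^4/32 - 2*z^3/21 + 8*z/9


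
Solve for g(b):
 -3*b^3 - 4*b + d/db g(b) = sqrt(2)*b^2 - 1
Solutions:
 g(b) = C1 + 3*b^4/4 + sqrt(2)*b^3/3 + 2*b^2 - b


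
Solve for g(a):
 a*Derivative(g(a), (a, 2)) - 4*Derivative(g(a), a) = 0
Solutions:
 g(a) = C1 + C2*a^5


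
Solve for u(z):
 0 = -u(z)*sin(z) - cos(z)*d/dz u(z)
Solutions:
 u(z) = C1*cos(z)


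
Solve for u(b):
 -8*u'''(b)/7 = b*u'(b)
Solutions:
 u(b) = C1 + Integral(C2*airyai(-7^(1/3)*b/2) + C3*airybi(-7^(1/3)*b/2), b)


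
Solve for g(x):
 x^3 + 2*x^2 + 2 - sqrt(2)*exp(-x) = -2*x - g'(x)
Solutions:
 g(x) = C1 - x^4/4 - 2*x^3/3 - x^2 - 2*x - sqrt(2)*exp(-x)


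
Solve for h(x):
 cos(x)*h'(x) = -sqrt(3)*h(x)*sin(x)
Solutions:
 h(x) = C1*cos(x)^(sqrt(3))


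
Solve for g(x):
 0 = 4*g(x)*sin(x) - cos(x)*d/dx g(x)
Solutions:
 g(x) = C1/cos(x)^4


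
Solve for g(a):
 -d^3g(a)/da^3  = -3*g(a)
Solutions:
 g(a) = C3*exp(3^(1/3)*a) + (C1*sin(3^(5/6)*a/2) + C2*cos(3^(5/6)*a/2))*exp(-3^(1/3)*a/2)


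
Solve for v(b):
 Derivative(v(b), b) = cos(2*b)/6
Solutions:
 v(b) = C1 + sin(2*b)/12


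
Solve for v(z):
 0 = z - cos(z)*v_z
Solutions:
 v(z) = C1 + Integral(z/cos(z), z)


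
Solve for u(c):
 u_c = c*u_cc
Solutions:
 u(c) = C1 + C2*c^2


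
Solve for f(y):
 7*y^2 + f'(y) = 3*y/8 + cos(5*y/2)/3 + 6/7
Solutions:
 f(y) = C1 - 7*y^3/3 + 3*y^2/16 + 6*y/7 + 2*sin(5*y/2)/15


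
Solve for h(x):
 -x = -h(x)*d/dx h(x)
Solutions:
 h(x) = -sqrt(C1 + x^2)
 h(x) = sqrt(C1 + x^2)


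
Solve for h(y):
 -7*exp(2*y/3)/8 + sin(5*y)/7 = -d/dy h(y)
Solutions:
 h(y) = C1 + 21*exp(2*y/3)/16 + cos(5*y)/35


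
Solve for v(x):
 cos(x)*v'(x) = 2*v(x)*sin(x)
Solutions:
 v(x) = C1/cos(x)^2


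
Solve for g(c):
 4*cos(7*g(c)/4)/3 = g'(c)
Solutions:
 -4*c/3 - 2*log(sin(7*g(c)/4) - 1)/7 + 2*log(sin(7*g(c)/4) + 1)/7 = C1


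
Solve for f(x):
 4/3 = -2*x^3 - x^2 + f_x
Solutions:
 f(x) = C1 + x^4/2 + x^3/3 + 4*x/3


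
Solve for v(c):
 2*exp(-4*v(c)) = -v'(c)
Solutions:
 v(c) = log(-I*(C1 - 8*c)^(1/4))
 v(c) = log(I*(C1 - 8*c)^(1/4))
 v(c) = log(-(C1 - 8*c)^(1/4))
 v(c) = log(C1 - 8*c)/4


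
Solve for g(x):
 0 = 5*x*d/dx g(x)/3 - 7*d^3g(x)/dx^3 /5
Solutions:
 g(x) = C1 + Integral(C2*airyai(105^(2/3)*x/21) + C3*airybi(105^(2/3)*x/21), x)


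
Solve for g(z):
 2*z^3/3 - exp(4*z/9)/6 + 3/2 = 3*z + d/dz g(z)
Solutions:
 g(z) = C1 + z^4/6 - 3*z^2/2 + 3*z/2 - 3*exp(4*z/9)/8


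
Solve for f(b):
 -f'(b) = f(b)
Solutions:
 f(b) = C1*exp(-b)


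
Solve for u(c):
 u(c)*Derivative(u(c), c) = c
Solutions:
 u(c) = -sqrt(C1 + c^2)
 u(c) = sqrt(C1 + c^2)


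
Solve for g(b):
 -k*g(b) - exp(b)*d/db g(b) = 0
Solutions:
 g(b) = C1*exp(k*exp(-b))


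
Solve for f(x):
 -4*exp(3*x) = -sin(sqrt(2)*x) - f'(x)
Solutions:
 f(x) = C1 + 4*exp(3*x)/3 + sqrt(2)*cos(sqrt(2)*x)/2


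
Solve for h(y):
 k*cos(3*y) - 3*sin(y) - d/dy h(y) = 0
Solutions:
 h(y) = C1 + k*sin(3*y)/3 + 3*cos(y)


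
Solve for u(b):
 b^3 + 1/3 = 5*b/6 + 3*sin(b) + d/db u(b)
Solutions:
 u(b) = C1 + b^4/4 - 5*b^2/12 + b/3 + 3*cos(b)


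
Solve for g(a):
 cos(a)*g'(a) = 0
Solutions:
 g(a) = C1


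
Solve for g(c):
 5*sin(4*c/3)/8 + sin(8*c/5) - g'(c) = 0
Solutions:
 g(c) = C1 - 15*cos(4*c/3)/32 - 5*cos(8*c/5)/8


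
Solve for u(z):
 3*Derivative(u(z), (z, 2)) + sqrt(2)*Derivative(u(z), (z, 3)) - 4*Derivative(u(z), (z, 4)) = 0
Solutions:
 u(z) = C1 + C2*z + C3*exp(-sqrt(2)*z/2) + C4*exp(3*sqrt(2)*z/4)


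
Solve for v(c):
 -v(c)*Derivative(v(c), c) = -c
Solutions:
 v(c) = -sqrt(C1 + c^2)
 v(c) = sqrt(C1 + c^2)


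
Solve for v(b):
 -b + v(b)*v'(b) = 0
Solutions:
 v(b) = -sqrt(C1 + b^2)
 v(b) = sqrt(C1 + b^2)


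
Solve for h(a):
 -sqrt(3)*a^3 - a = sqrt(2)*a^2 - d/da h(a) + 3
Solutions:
 h(a) = C1 + sqrt(3)*a^4/4 + sqrt(2)*a^3/3 + a^2/2 + 3*a


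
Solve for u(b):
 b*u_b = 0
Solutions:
 u(b) = C1


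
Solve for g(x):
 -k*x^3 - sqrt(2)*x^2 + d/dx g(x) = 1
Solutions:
 g(x) = C1 + k*x^4/4 + sqrt(2)*x^3/3 + x


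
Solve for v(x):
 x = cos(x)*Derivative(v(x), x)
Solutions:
 v(x) = C1 + Integral(x/cos(x), x)


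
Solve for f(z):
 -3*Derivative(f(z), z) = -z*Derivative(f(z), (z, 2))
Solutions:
 f(z) = C1 + C2*z^4


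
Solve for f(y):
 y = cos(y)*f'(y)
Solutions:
 f(y) = C1 + Integral(y/cos(y), y)


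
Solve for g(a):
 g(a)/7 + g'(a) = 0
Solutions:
 g(a) = C1*exp(-a/7)


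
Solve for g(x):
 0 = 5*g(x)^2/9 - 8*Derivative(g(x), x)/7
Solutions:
 g(x) = -72/(C1 + 35*x)


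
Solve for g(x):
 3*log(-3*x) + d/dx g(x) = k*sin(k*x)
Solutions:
 g(x) = C1 + k*Piecewise((-cos(k*x)/k, Ne(k, 0)), (0, True)) - 3*x*log(-x) - 3*x*log(3) + 3*x


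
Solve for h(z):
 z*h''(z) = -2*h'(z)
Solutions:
 h(z) = C1 + C2/z


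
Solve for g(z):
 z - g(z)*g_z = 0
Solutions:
 g(z) = -sqrt(C1 + z^2)
 g(z) = sqrt(C1 + z^2)


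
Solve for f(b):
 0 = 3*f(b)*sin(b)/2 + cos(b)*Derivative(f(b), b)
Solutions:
 f(b) = C1*cos(b)^(3/2)


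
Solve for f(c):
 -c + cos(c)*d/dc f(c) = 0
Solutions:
 f(c) = C1 + Integral(c/cos(c), c)
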